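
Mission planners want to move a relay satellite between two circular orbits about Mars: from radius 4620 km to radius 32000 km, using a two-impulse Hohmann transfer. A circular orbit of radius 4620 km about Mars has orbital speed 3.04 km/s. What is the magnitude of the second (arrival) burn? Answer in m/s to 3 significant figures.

From the circular-orbit relation v² = μ/r at r = 4620 km: μ = v²r = (3.04)² × 4620 = 42696.2 km³/s².
The Hohmann ellipse has a_t = (r₁ + r₂)/2 = 18310 km.
Circular speed at r = 32000 km: v_c = √(μ/r) = 1.1551 km/s.
Vis-viva on the transfer ellipse at r = 32000 km gives v_t = √[μ(2/r − 1/a_t)] = 0.58022 km/s.
Δv₂ = |v_t − v_c| = |0.58022 − 1.1551| = 0.5749 km/s.

Δv₂ = 575 m/s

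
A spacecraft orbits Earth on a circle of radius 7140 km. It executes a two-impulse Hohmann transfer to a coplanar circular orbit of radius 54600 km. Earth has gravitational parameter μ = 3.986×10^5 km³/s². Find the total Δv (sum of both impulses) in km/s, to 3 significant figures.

The Hohmann ellipse has a_t = (r₁ + r₂)/2 = 30870 km.
Circular speed at r₁: v₁ = √(μ/r₁) = √(3.986×10^5/7140) = 7.4717 km/s.
On the transfer ellipse at r₁, vis-viva gives v_p = √[μ(2/r₁ − 1/a_t)] = 9.9368 km/s.
First burn Δv₁ = |v_p − v₁| = 2.4651 km/s.
At r₂, v₂ = √(μ/r₂) = 2.7019 km/s.
Transfer-orbit speed at r₂: v_a = √[μ(2/r₂ − 1/a_t)] = 1.2994 km/s.
Second burn Δv₂ = |v₂ − v_a| = 1.4025 km/s.
Δv = Δv₁ + Δv₂ = 2.4651 + 1.4025 = 3.868 km/s.

Δv = 3.87 km/s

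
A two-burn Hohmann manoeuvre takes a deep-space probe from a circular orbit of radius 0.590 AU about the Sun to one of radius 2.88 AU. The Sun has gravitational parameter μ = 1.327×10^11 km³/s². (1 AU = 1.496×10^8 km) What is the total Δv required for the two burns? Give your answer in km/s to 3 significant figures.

In km: r₁ = 0.590 × 1.496×10^8 = 8.8264×10^7 km; r₂ = 2.88 × 1.496×10^8 = 4.30848×10^8 km.
Semi-major axis of the transfer orbit: a_t = (8.8264×10^7 + 4.30848×10^8)/2 = 2.59556×10^8 km.
At r₁ the circular-orbit speed is v₁ = √(μ/r₁) = 38.774 km/s.
On the transfer ellipse at r₁, v² = μ(2/r − 1/a) gives v_p = √[μ(2/r₁ − 1/a_t)] = 49.956 km/s.
First burn Δv₁ = |v_p − v₁| = 11.18 km/s.
Circular speed at r₂: v₂ = √(μ/r₂) = 17.550 km/s.
Transfer-orbit speed at r₂: v_a = √[μ(2/r₂ − 1/a_t)] = 10.234 km/s.
Second burn Δv₂ = |v₂ − v_a| = 7.316 km/s.
Δv = Δv₁ + Δv₂ = 11.18 + 7.316 = 18.50 km/s.

Δv = 18.5 km/s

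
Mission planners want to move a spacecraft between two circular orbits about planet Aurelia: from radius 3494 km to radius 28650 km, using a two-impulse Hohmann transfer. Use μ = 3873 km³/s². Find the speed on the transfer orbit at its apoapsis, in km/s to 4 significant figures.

v = 0.1714 km/s

The Hohmann ellipse has a_t = (r₁ + r₂)/2 = 16072 km.
At apoapsis, r = 28650 km.
Applying v² = μ(2/r − 1/a_t): v = 0.1714 km/s.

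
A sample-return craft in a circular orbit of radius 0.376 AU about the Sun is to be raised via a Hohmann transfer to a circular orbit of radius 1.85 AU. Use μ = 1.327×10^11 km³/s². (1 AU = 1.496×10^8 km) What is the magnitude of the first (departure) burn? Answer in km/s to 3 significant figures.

Δv₁ = 14.0 km/s

In km: r₁ = 0.376 × 1.496×10^8 = 5.62496×10^7 km; r₂ = 1.85 × 1.496×10^8 = 2.7676×10^8 km.
Semi-major axis of the transfer orbit: a_t = (5.62496×10^7 + 2.7676×10^8)/2 = 1.665048×10^8 km.
On the circular orbit at r = 5.62496×10^7 km, v_c = √(μ/r) = 48.57 km/s.
Vis-viva on the transfer ellipse at r = 5.62496×10^7 km gives v_t = √[μ(2/r − 1/a_t)] = 62.62 km/s.
Δv₁ = |v_t − v_c| = |62.62 − 48.57| = 14.05 km/s.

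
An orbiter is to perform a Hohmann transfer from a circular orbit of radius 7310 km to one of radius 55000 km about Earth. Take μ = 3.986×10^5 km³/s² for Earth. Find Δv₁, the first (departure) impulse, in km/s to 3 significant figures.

Δv₁ = 2.43 km/s

Transfer-ellipse semi-major axis a_t = (r₁ + r₂)/2 = (7310 + 55000)/2 = 31155 km.
Circular speed at r = 7310 km: v_c = √(μ/r) = 7.384 km/s.
Vis-viva on the transfer ellipse at r = 7310 km gives v_t = √[μ(2/r − 1/a_t)] = 9.811 km/s.
Δv₁ = |v_t − v_c| = |9.811 − 7.384| = 2.427 km/s.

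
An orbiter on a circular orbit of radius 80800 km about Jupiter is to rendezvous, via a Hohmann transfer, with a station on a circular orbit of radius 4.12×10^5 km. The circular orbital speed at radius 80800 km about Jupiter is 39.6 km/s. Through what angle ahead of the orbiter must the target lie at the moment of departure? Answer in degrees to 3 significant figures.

From the circular-orbit relation v² = μ/r at r = 80800 km: μ = v²r = (39.6)² × 80800 = 1.26707×10^8 km³/s².
Semi-major axis of the transfer orbit: a_t = (80800 + 4.120×10^5)/2 = 2.464×10^5 km.
Transfer time t = π√(a_t³/μ) = 34140 s.
The target's mean motion on its circular orbit is ω₂ = √(μ/r₂³) = 4.257×10^-5 rad/s.
Angle swept by the target during transfer: ω₂·t = 1.453 rad = 83.251°.
Arrival is 180° from departure on the ellipse, so φ = 180° − 83.251° = 96.7°.

φ = 96.7°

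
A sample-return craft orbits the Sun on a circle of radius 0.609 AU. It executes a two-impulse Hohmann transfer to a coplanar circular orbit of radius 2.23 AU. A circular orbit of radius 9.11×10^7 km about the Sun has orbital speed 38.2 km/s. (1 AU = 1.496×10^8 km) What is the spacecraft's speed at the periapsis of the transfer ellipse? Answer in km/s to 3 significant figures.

v = 47.9 km/s

From the circular-orbit relation v² = μ/r at r = 9.11×10^7 km: μ = v²r = (38.2)² × 9.11×10^7 = 1.32937×10^11 km³/s².
In km: r₁ = 0.609 × 1.496×10^8 = 9.11064×10^7 km; r₂ = 2.23 × 1.496×10^8 = 3.33608×10^8 km.
The Hohmann ellipse has a_t = (r₁ + r₂)/2 = 2.123572×10^8 km.
The periapsis of the transfer ellipse is at r = 9.11064×10^7 km.
Vis-viva: v = √[μ(2/r − 1/a_t)] = √[1.32937×10^11 × (2/9.11064×10^7 − 1/2.123572×10^8)] = 47.88 km/s.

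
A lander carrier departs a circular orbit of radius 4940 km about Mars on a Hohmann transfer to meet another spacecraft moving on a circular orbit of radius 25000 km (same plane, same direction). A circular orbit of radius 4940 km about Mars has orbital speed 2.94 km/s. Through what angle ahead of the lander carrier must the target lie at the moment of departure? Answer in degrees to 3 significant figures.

From the circular-orbit relation v² = μ/r at r = 4940 km: μ = v²r = (2.94)² × 4940 = 42699.4 km³/s².
The Hohmann ellipse has a_t = (r₁ + r₂)/2 = 14970 km.
Transfer time t = π√(a_t³/μ) = 27847 s.
Target angular speed ω₂ = √(μ/r₂³) = 5.2276×10^-5 rad/s.
Angle swept by the target during transfer: ω₂·t = 1.4557 rad = 83.41°.
Arrival is 180° from departure on the ellipse, so φ = 180° − 83.41° = 96.6°.

φ = 96.6°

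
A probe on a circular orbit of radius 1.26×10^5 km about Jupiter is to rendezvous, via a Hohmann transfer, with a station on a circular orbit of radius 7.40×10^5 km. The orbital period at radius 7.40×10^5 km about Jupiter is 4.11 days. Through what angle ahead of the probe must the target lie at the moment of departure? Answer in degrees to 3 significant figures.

From Kepler's third law T² = 4π²r³/μ at r = 7.40×10^5 km, T = 4.11 days = 4.11 × 86400 s = 3.55104×10^5 s: μ = 4π²r³/T² = 1.26866×10^8 km³/s².
Transfer-ellipse semi-major axis a_t = (r₁ + r₂)/2 = (1.260×10^5 + 7.400×10^5)/2 = 4.330×10^5 km.
The half-period of the transfer ellipse is t = π√(a_t³/μ) = 79471 s.
The target's mean motion on its circular orbit is ω₂ = √(μ/r₂³) = 1.7694×10^-5 rad/s.
Angle swept by the target during transfer: ω₂·t = 1.4062 rad = 80.57°.
Arrival is 180° from departure on the ellipse, so φ = 180° − 80.57° = 99.4°.

φ = 99.4°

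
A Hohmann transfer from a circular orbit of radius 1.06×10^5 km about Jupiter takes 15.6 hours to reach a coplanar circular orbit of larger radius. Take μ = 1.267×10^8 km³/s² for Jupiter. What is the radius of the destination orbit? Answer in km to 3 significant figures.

Transfer time t = 15.6 hours = 56160 s, and t = π√(a_t³/μ).
So a_t = (μ t²/π²)^(1/3) = (1.267×10^8 × (56160)² / π²)^(1/3) = 3.4338×10^5 km.
Since a_t = (r₁ + r₂)/2, r₂ = 2a_t − r₁ = 2×3.4338×10^5 − 1.060×10^5 = 5.8076×10^5 km.

r₂ = 5.81×10^5 km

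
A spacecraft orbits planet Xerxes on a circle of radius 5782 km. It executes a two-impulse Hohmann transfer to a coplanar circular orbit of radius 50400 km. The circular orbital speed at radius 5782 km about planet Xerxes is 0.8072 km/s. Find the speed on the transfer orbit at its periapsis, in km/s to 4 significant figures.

From the circular-orbit relation v² = μ/r at r = 5782 km: μ = v²r = (0.8072)² × 5782 = 3767.39 km³/s².
Semi-major axis of the transfer orbit: a_t = (5782 + 50400)/2 = 28091 km.
The periapsis of the transfer ellipse is at r = 5782 km.
From the vis-viva equation, v = √[μ(2/r − 1/a_t)] = 1.081 km/s.

v = 1.081 km/s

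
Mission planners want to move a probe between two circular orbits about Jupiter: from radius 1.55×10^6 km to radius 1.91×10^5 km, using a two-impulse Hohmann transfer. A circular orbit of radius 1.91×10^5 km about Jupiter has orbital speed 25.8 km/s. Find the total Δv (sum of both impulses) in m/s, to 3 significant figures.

Δv = 13400 m/s

From the circular-orbit relation v² = μ/r at r = 1.91×10^5 km: μ = v²r = (25.8)² × 1.91×10^5 = 1.27137×10^8 km³/s².
The Hohmann ellipse has a_t = (r₁ + r₂)/2 = 8.705×10^5 km.
At r₁ the circular-orbit speed is v₁ = √(μ/r₁) = 9.0567 km/s.
Transfer-orbit speed at r₁ (v² = μ(2/r − 1/a)): v_a = √[μ(2/r₁ − 1/a_t)] = 4.2423 km/s.
First burn Δv₁ = |v_a − v₁| = 4.814 km/s.
At r₂, v₂ = √(μ/r₂) = 25.800 km/s.
Transfer-orbit speed at r₂: v_p = √[μ(2/r₂ − 1/a_t)] = 34.427 km/s.
Second burn Δv₂ = |v₂ − v_p| = 8.627 km/s.
Δv = Δv₁ + Δv₂ = 4.814 + 8.627 = 13.44 km/s.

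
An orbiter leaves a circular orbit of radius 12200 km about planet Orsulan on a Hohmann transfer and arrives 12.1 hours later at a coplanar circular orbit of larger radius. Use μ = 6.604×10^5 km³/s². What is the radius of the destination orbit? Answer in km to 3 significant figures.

r₂ = 88300 km

Transfer time t = 12.1 hours = 43560 s, and t = π√(a_t³/μ).
So a_t = (μ t²/π²)^(1/3) = (6.604×10^5 × (43560)² / π²)^(1/3) = 50261 km.
Since a_t = (r₁ + r₂)/2, r₂ = 2a_t − r₁ = 2×50261 − 12200 = 88322 km.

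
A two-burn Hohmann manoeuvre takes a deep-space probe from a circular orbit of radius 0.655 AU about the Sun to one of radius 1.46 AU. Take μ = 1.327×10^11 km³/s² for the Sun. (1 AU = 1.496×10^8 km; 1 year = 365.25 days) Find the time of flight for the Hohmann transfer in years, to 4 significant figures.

In km: r₁ = 0.655 × 1.496×10^8 = 9.7988×10^7 km; r₂ = 1.46 × 1.496×10^8 = 2.18416×10^8 km.
The Hohmann ellipse has a_t = (r₁ + r₂)/2 = 1.58202×10^8 km.
Transfer time t = π√(a_t³/μ) = π√((1.58202×10^8)³ / 1.327×10^11) = 1.716×10^7 s.
Converting: 1.716×10^7 s ÷ 3.15576×10^7 s/year (365.25 × 86400) = 0.5438 years.

t = 0.5438 years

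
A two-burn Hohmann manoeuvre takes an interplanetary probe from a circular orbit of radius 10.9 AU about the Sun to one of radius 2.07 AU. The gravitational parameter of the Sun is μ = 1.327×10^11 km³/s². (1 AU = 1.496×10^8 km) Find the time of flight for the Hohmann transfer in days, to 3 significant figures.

In km: r₁ = 10.9 × 1.496×10^8 = 1.63064×10^9 km; r₂ = 2.07 × 1.496×10^8 = 3.09672×10^8 km.
The Hohmann ellipse has a_t = (r₁ + r₂)/2 = 9.70156×10^8 km.
By Kepler's third law the transfer-orbit period is T = 2π√(a_t³/μ), so t = T/2 = 2.606×10^8 s.
Converting: 2.606×10^8 s ÷ 86400 s/day = 3020 days.

t = 3020 days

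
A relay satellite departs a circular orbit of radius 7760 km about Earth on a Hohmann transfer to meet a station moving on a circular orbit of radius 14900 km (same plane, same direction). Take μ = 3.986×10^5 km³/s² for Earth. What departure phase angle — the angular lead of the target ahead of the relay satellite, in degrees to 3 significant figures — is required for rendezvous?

φ = 60.6°

Semi-major axis of the transfer orbit: a_t = (7760 + 14900)/2 = 11330 km.
Transfer time t = π√(a_t³/μ) = 6001.0 s.
Target angular speed ω₂ = √(μ/r₂³) = 3.4713×10^-4 rad/s.
Angle swept by the target during transfer: ω₂·t = 2.0831 rad = 119.4°.
The relay satellite traverses 180° on the transfer ellipse, so the target must lead by 180° − 119.4° = 60.6°.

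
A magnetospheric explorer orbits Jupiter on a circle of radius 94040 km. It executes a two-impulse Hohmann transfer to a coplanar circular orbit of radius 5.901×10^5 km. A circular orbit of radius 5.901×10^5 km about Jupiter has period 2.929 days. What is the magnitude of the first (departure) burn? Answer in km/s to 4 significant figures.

From Kepler's third law T² = 4π²r³/μ at r = 5.901×10^5 km, T = 2.929 days = 2.929 × 86400 s = 2.530656×10^5 s: μ = 4π²r³/T² = 1.26669×10^8 km³/s².
Transfer-ellipse semi-major axis a_t = (r₁ + r₂)/2 = (94040 + 5.901×10^5)/2 = 3.4207×10^5 km.
On the circular orbit at r = 94040 km, v_c = √(μ/r) = 36.70 km/s.
Transfer-orbit speed at the same r (vis-viva, a = a_t): v_t = √[μ(2/r − 1/a_t)] = 48.20 km/s.
Δv₁ = |v_t − v_c| = |48.20 − 36.70| = 11.50 km/s.

Δv₁ = 11.50 km/s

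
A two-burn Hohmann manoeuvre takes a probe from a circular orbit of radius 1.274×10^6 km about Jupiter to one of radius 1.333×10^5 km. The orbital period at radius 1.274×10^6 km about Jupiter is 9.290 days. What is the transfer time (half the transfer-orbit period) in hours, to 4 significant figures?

t = 45.76 hours

From Kepler's third law T² = 4π²r³/μ at r = 1.274×10^6 km, T = 9.290 days = 9.290 × 86400 s = 8.02656×10^5 s: μ = 4π²r³/T² = 1.26709×10^8 km³/s².
Semi-major axis of the transfer orbit: a_t = (1.274×10^6 + 1.333×10^5)/2 = 7.0365×10^5 km.
By Kepler's third law the transfer-orbit period is T = 2π√(a_t³/μ), so t = T/2 = 1.6473×10^5 s.
Converting: 1.6473×10^5 s ÷ 3600 s/hour = 45.76 hours.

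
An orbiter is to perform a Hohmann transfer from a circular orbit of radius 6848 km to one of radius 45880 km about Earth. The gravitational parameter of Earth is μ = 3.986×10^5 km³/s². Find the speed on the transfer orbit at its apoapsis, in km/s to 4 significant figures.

v = 1.502 km/s

Transfer-ellipse semi-major axis a_t = (r₁ + r₂)/2 = (6848 + 45880)/2 = 26364 km.
At apoapsis, r = 45880 km.
From the vis-viva equation, v = √[μ(2/r − 1/a_t)] = 1.502 km/s.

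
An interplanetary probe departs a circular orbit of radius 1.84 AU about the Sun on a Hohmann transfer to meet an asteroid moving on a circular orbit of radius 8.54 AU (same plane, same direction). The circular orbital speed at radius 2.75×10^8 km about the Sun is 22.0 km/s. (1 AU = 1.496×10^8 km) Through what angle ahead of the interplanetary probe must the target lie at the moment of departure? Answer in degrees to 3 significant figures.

From the circular-orbit relation v² = μ/r at r = 2.75×10^8 km: μ = v²r = (22.0)² × 2.75×10^8 = 1.33100×10^11 km³/s².
In km: r₁ = 1.84 × 1.496×10^8 = 2.75264×10^8 km; r₂ = 8.54 × 1.496×10^8 = 1.277584×10^9 km.
Semi-major axis of the transfer orbit: a_t = (2.75264×10^8 + 1.277584×10^9)/2 = 7.76424×10^8 km.
The half-period of the transfer ellipse is t = π√(a_t³/μ) = 1.863×10^8 s.
Target angular speed ω₂ = √(μ/r₂³) = 7.989×10^-9 rad/s.
Angle swept by the target during transfer: ω₂·t = 1.4884 rad = 85.28°.
Arrival is 180° from departure on the ellipse, so φ = 180° − 85.28° = 94.7°.

φ = 94.7°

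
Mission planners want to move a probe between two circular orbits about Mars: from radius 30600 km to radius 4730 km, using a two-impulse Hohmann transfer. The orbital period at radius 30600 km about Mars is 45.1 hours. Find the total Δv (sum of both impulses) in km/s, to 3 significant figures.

Δv = 1.52 km/s

From Kepler's third law T² = 4π²r³/μ at r = 30600 km, T = 45.1 hours = 45.1 × 3600 s = 1.6236×10^5 s: μ = 4π²r³/T² = 42910.7 km³/s².
Semi-major axis of the transfer orbit: a_t = (30600 + 4730)/2 = 17665 km.
Circular speed at r₁: v₁ = √(μ/r₁) = √(42910.7/30600) = 1.1842 km/s.
Transfer-orbit speed at r₁ (vis-viva equation): v_a = √[μ(2/r₁ − 1/a_t)] = 0.61277 km/s.
First burn Δv₁ = |v_a − v₁| = 0.5714 km/s.
At r₂, v₂ = √(μ/r₂) = 3.0120 km/s.
Transfer-orbit speed at r₂: v_p = √[μ(2/r₂ − 1/a_t)] = 3.9642 km/s.
Second burn Δv₂ = |v₂ − v_p| = 0.9522 km/s.
Δv = Δv₁ + Δv₂ = 0.5714 + 0.9522 = 1.524 km/s.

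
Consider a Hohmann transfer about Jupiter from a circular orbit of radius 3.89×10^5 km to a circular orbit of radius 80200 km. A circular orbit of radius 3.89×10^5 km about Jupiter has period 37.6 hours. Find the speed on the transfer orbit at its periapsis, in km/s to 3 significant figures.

From Kepler's third law T² = 4π²r³/μ at r = 3.89×10^5 km, T = 37.6 hours = 37.6 × 3600 s = 1.3536×10^5 s: μ = 4π²r³/T² = 1.26832×10^8 km³/s².
Transfer-ellipse semi-major axis a_t = (r₁ + r₂)/2 = (3.890×10^5 + 80200)/2 = 2.346×10^5 km.
At periapsis, r = 80200 km.
Vis-viva: v = √[μ(2/r − 1/a_t)] = √[1.26832×10^8 × (2/80200 − 1/2.346×10^5)] = 51.21 km/s.

v = 51.2 km/s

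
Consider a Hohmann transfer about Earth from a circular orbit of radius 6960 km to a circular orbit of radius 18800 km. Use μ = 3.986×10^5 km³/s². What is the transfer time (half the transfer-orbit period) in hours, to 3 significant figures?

t = 2.02 hours

Transfer-ellipse semi-major axis a_t = (r₁ + r₂)/2 = (6960 + 18800)/2 = 12880 km.
Half the transfer-orbit period gives t = π√(a_t³/μ) = 7274 s.
Converting: 7274 s ÷ 3600 s/hour = 2.02 hours.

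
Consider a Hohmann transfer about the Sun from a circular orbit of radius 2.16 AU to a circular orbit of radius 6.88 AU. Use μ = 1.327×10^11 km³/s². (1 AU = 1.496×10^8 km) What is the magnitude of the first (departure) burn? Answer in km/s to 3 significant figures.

In km: r₁ = 2.16 × 1.496×10^8 = 3.23136×10^8 km; r₂ = 6.88 × 1.496×10^8 = 1.029248×10^9 km.
Transfer-ellipse semi-major axis a_t = (r₁ + r₂)/2 = (3.23136×10^8 + 1.029248×10^9)/2 = 6.76192×10^8 km.
Circular speed at r = 3.23136×10^8 km: v_c = √(μ/r) = 20.265 km/s.
Transfer-orbit speed at the same r (vis-viva, a = a_t): v_t = √[μ(2/r − 1/a_t)] = 25.002 km/s.
Δv₁ = |v_t − v_c| = |25.002 − 20.265| = 4.737 km/s.

Δv₁ = 4.74 km/s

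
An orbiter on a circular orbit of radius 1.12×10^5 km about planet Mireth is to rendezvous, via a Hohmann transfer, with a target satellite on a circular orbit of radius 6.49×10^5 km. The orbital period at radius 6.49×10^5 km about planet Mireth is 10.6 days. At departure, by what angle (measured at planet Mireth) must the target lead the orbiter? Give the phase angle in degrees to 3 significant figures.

φ = 99.2°

From Kepler's third law T² = 4π²r³/μ at r = 6.49×10^5 km, T = 10.6 days = 10.6 × 86400 s = 9.1584×10^5 s: μ = 4π²r³/T² = 1.28663×10^7 km³/s².
Semi-major axis of the transfer orbit: a_t = (1.120×10^5 + 6.490×10^5)/2 = 3.805×10^5 km.
The half-period of the transfer ellipse is t = π√(a_t³/μ) = 2.0557×10^5 s.
The target's mean motion on its circular orbit is ω₂ = √(μ/r₂³) = 6.8606×10^-6 rad/s.
Angle swept by the target during transfer: ω₂·t = 1.4103 rad = 80.80°.
Arrival is 180° from departure on the ellipse, so φ = 180° − 80.80° = 99.2°.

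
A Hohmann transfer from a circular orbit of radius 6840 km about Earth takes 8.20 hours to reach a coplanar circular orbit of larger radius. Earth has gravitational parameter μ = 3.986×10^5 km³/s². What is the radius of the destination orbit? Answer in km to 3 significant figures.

Transfer time t = 8.20 hours = 29520 s, and t = π√(a_t³/μ).
So a_t = (μ t²/π²)^(1/3) = (3.986×10^5 × (29520)² / π²)^(1/3) = 32771 km.
Since a_t = (r₁ + r₂)/2, r₂ = 2a_t − r₁ = 2×32771 − 6840 = 58702 km.

r₂ = 58700 km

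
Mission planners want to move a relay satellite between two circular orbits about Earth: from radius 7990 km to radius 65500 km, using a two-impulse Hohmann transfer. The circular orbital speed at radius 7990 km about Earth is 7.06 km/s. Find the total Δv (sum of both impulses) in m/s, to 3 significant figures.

From the circular-orbit relation v² = μ/r at r = 7990 km: μ = v²r = (7.06)² × 7990 = 3.98250×10^5 km³/s².
Transfer-ellipse semi-major axis a_t = (r₁ + r₂)/2 = (7990 + 65500)/2 = 36745 km.
At r₁ the circular-orbit speed is v₁ = √(μ/r₁) = 7.060 km/s.
On the transfer ellipse at r₁, v² = μ(2/r − 1/a) gives v_p = √[μ(2/r₁ − 1/a_t)] = 9.426 km/s.
First burn Δv₁ = |v_p − v₁| = 2.366 km/s.
At r₂, v₂ = √(μ/r₂) = 2.466 km/s.
Transfer-orbit speed at r₂: v_a = √[μ(2/r₂ − 1/a_t)] = 1.150 km/s.
Second burn Δv₂ = |v₂ − v_a| = 1.316 km/s.
Total Δv = Δv₁ + Δv₂ = 3.682 km/s.

Δv = 3680 m/s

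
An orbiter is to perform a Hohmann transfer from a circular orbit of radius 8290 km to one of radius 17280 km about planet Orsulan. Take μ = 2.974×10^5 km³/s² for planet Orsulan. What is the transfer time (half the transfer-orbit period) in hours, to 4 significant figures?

Semi-major axis of the transfer orbit: a_t = (8290 + 17280)/2 = 12785 km.
Transfer time t = π√(a_t³/μ) = π√((12785)³ / 2.974×10^5) = 8328 s.
Converting: 8328 s ÷ 3600 s/hour = 2.313 hours.

t = 2.313 hours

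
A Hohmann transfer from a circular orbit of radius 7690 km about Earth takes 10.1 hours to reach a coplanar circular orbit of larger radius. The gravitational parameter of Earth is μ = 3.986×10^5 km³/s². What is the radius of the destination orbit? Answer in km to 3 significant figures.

r₂ = 67600 km

Transfer time t = 10.1 hours = 36360 s, and t = π√(a_t³/μ).
So a_t = (μ t²/π²)^(1/3) = (3.986×10^5 × (36360)² / π²)^(1/3) = 37656 km.
Since a_t = (r₁ + r₂)/2, r₂ = 2a_t − r₁ = 2×37656 − 7690 = 67622 km.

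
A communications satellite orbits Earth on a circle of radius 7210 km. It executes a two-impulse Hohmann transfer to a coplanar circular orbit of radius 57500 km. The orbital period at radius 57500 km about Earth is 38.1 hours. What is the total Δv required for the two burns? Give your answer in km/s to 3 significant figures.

From Kepler's third law T² = 4π²r³/μ at r = 57500 km, T = 38.1 hours = 38.1 × 3600 s = 1.3716×10^5 s: μ = 4π²r³/T² = 3.98941×10^5 km³/s².
Transfer-ellipse semi-major axis a_t = (r₁ + r₂)/2 = (7210 + 57500)/2 = 32355 km.
At r₁ the circular-orbit speed is v₁ = √(μ/r₁) = 7.4385 km/s.
On the transfer ellipse at r₁, vis-viva gives v_p = √[μ(2/r₁ − 1/a_t)] = 9.9163 km/s.
First burn Δv₁ = |v_p − v₁| = 2.4778 km/s.
Circular speed at r₂: v₂ = √(μ/r₂) = 2.6340 km/s.
Transfer-orbit speed at r₂: v_a = √[μ(2/r₂ − 1/a_t)] = 1.2434 km/s.
Second burn Δv₂ = |v₂ − v_a| = 1.3906 km/s.
Δv = Δv₁ + Δv₂ = 2.4778 + 1.3906 = 3.868 km/s.

Δv = 3.87 km/s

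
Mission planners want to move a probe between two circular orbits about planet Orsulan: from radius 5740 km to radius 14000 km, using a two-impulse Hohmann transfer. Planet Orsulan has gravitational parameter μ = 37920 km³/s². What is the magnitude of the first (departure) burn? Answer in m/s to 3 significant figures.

Δv₁ = 491 m/s

Semi-major axis of the transfer orbit: a_t = (5740 + 14000)/2 = 9870 km.
Circular speed at r = 5740 km: v_c = √(μ/r) = 2.57027 km/s.
Vis-viva on the transfer ellipse at r = 5740 km gives v_t = √[μ(2/r − 1/a_t)] = 3.06114 km/s.
Δv₁ = |v_t − v_c| = |3.06114 − 2.57027| = 0.4909 km/s.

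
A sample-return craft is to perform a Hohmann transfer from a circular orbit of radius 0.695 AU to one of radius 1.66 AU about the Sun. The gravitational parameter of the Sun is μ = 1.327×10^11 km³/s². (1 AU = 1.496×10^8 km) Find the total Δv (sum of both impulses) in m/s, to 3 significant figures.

Δv = 12000 m/s

In km: r₁ = 0.695 × 1.496×10^8 = 1.03972×10^8 km; r₂ = 1.66 × 1.496×10^8 = 2.48336×10^8 km.
Transfer-ellipse semi-major axis a_t = (r₁ + r₂)/2 = (1.03972×10^8 + 2.48336×10^8)/2 = 1.76154×10^8 km.
At r₁ the circular-orbit speed is v₁ = √(μ/r₁) = 35.725 km/s.
On the transfer ellipse at r₁, vis-viva equation gives v_p = √[μ(2/r₁ − 1/a_t)] = 42.418 km/s.
First burn Δv₁ = |v_p − v₁| = 6.693 km/s.
At r₂, v₂ = √(μ/r₂) = 23.116 km/s.
Transfer-orbit speed at r₂: v_a = √[μ(2/r₂ − 1/a_t)] = 17.759 km/s.
Second burn Δv₂ = |v₂ − v_a| = 5.357 km/s.
Total Δv = Δv₁ + Δv₂ = 12.05 km/s.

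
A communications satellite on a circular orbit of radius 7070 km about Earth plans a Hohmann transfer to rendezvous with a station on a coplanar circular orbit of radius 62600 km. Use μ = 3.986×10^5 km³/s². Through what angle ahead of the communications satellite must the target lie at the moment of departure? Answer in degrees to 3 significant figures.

The Hohmann ellipse has a_t = (r₁ + r₂)/2 = 34835 km.
Transfer time t = π√(a_t³/μ) = 32352 s.
Target angular speed ω₂ = √(μ/r₂³) = 4.0309×10^-5 rad/s.
Angle swept by the target during transfer: ω₂·t = 1.3041 rad = 74.72°.
Arrival is 180° from departure on the ellipse, so φ = 180° − 74.72° = 105°.

φ = 105°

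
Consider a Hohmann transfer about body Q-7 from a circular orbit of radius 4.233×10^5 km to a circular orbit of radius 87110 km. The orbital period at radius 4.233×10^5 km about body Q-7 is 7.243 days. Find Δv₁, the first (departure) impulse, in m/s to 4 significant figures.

Δv₁ = 1767 m/s

From Kepler's third law T² = 4π²r³/μ at r = 4.233×10^5 km, T = 7.243 days = 7.243 × 86400 s = 6.257952×10^5 s: μ = 4π²r³/T² = 7.64610×10^6 km³/s².
The Hohmann ellipse has a_t = (r₁ + r₂)/2 = 2.55205×10^5 km.
Circular speed at r = 4.233×10^5 km: v_c = √(μ/r) = 4.250 km/s.
Vis-viva on the transfer ellipse at r = 4.233×10^5 km gives v_t = √[μ(2/r − 1/a_t)] = 2.483 km/s.
Δv₁ = |v_t − v_c| = |2.483 − 4.250| = 1.767 km/s.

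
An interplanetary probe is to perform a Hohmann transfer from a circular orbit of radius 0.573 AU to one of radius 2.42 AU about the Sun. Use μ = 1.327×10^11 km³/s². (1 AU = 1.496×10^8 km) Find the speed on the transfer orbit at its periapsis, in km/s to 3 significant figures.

v = 50.0 km/s

In km: r₁ = 0.573 × 1.496×10^8 = 8.57208×10^7 km; r₂ = 2.42 × 1.496×10^8 = 3.62032×10^8 km.
The Hohmann ellipse has a_t = (r₁ + r₂)/2 = 2.238764×10^8 km.
The periapsis of the transfer ellipse is at r = 8.57208×10^7 km.
From the vis-viva equation, v = √[μ(2/r − 1/a_t)] = 50.03 km/s.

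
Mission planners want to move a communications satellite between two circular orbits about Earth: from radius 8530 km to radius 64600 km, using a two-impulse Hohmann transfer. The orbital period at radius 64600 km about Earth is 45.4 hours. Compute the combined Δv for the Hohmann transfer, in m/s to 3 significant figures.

Δv = 3530 m/s

From Kepler's third law T² = 4π²r³/μ at r = 64600 km, T = 45.4 hours = 45.4 × 3600 s = 1.6344×10^5 s: μ = 4π²r³/T² = 3.98419×10^5 km³/s².
Semi-major axis of the transfer orbit: a_t = (8530 + 64600)/2 = 36565 km.
At r₁ the circular-orbit speed is v₁ = √(μ/r₁) = 6.834 km/s.
Transfer-orbit speed at r₁ (v² = μ(2/r − 1/a)): v_p = √[μ(2/r₁ − 1/a_t)] = 9.084 km/s.
First burn Δv₁ = |v_p − v₁| = 2.250 km/s.
Circular speed at r₂: v₂ = √(μ/r₂) = 2.483 km/s.
Transfer-orbit speed at r₂: v_a = √[μ(2/r₂ − 1/a_t)] = 1.199 km/s.
Second burn Δv₂ = |v₂ − v_a| = 1.284 km/s.
Δv = Δv₁ + Δv₂ = 2.250 + 1.284 = 3.534 km/s.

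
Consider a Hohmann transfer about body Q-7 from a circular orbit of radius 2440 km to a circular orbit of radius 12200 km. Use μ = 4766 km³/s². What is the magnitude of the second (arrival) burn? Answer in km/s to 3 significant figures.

Δv₂ = 0.264 km/s

Semi-major axis of the transfer orbit: a_t = (2440 + 12200)/2 = 7320 km.
On the circular orbit at r = 12200 km, v_c = √(μ/r) = 0.62502 km/s.
Vis-viva on the transfer ellipse at r = 12200 km gives v_t = √[μ(2/r − 1/a_t)] = 0.36086 km/s.
Δv₂ = |v_t − v_c| = |0.36086 − 0.62502| = 0.2642 km/s.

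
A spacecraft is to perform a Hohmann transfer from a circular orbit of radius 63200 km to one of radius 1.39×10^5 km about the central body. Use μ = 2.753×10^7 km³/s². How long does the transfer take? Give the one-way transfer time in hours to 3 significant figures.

Semi-major axis of the transfer orbit: a_t = (63200 + 1.390×10^5)/2 = 1.011×10^5 km.
Half the transfer-orbit period gives t = π√(a_t³/μ) = 19250 s.
Converting: 19250 s ÷ 3600 s/hour = 5.35 hours.

t = 5.35 hours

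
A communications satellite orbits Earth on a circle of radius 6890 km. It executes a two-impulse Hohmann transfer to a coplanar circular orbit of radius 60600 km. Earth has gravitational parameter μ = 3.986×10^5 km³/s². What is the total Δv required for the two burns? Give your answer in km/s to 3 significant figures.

Semi-major axis of the transfer orbit: a_t = (6890 + 60600)/2 = 33745 km.
At r₁ the circular-orbit speed is v₁ = √(μ/r₁) = 7.6060476 km/s.
On the transfer ellipse at r₁, vis-viva equation gives v_p = √[μ(2/r₁ − 1/a_t)] = 10.192733 km/s.
First burn Δv₁ = |v_p − v₁| = 2.58669 km/s.
At r₂, v₂ = √(μ/r₂) = 2.5647 km/s.
Transfer-orbit speed at r₂: v_a = √[μ(2/r₂ − 1/a_t)] = 1.1589 km/s.
Second burn Δv₂ = |v₂ − v_a| = 1.40580 km/s.
Total Δv = Δv₁ + Δv₂ = 3.992 km/s.

Δv = 3.99 km/s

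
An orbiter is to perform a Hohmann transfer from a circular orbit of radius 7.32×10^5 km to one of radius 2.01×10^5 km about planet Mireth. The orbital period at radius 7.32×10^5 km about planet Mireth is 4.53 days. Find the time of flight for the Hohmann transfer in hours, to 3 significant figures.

From Kepler's third law T² = 4π²r³/μ at r = 7.32×10^5 km, T = 4.53 days = 4.53 × 86400 s = 3.91392×10^5 s: μ = 4π²r³/T² = 1.01081×10^8 km³/s².
Transfer-ellipse semi-major axis a_t = (r₁ + r₂)/2 = (7.320×10^5 + 2.010×10^5)/2 = 4.665×10^5 km.
By Kepler's third law the transfer-orbit period is T = 2π√(a_t³/μ), so t = T/2 = 99560 s.
Converting: 99560 s ÷ 3600 s/hour = 27.7 hours.

t = 27.7 hours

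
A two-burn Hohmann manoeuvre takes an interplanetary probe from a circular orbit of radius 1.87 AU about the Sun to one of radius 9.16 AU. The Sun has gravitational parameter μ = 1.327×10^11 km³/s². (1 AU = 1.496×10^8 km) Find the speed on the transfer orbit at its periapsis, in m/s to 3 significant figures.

v = 28100 m/s

In km: r₁ = 1.87 × 1.496×10^8 = 2.79752×10^8 km; r₂ = 9.16 × 1.496×10^8 = 1.370336×10^9 km.
The Hohmann ellipse has a_t = (r₁ + r₂)/2 = 8.25044×10^8 km.
At periapsis, r = 2.79752×10^8 km.
Vis-viva: v = √[μ(2/r − 1/a_t)] = √[1.327×10^11 × (2/2.79752×10^8 − 1/8.25044×10^8)] = 28.07 km/s.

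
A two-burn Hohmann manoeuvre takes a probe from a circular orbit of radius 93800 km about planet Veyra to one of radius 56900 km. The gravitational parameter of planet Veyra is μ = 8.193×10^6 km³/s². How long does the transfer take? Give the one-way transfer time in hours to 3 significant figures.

The Hohmann ellipse has a_t = (r₁ + r₂)/2 = 75350 km.
Half the transfer-orbit period gives t = π√(a_t³/μ) = 22700 s.
Converting: 22700 s ÷ 3600 s/hour = 6.31 hours.

t = 6.31 hours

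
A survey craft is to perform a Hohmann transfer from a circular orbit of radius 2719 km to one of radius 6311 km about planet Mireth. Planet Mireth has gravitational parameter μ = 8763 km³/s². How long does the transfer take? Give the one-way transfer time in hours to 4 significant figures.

Transfer-ellipse semi-major axis a_t = (r₁ + r₂)/2 = (2719 + 6311)/2 = 4515 km.
By Kepler's third law the transfer-orbit period is T = 2π√(a_t³/μ), so t = T/2 = 10180 s.
Converting: 10180 s ÷ 3600 s/hour = 2.828 hours.

t = 2.828 hours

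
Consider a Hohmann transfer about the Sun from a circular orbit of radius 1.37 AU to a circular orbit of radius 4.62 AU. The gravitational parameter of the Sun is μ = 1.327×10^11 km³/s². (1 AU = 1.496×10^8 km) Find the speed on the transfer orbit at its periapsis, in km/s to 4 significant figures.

v = 31.60 km/s

In km: r₁ = 1.37 × 1.496×10^8 = 2.04952×10^8 km; r₂ = 4.62 × 1.496×10^8 = 6.91152×10^8 km.
Transfer-ellipse semi-major axis a_t = (r₁ + r₂)/2 = (2.04952×10^8 + 6.91152×10^8)/2 = 4.48052×10^8 km.
The periapsis of the transfer ellipse is at r = 2.04952×10^8 km.
From the vis-viva equation, v = √[μ(2/r − 1/a_t)] = 31.60 km/s.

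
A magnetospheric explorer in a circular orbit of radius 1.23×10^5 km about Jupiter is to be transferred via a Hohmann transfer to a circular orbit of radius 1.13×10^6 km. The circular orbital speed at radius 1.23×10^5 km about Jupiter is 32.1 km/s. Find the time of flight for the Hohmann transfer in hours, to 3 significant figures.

From the circular-orbit relation v² = μ/r at r = 1.23×10^5 km: μ = v²r = (32.1)² × 1.23×10^5 = 1.26740×10^8 km³/s².
The Hohmann ellipse has a_t = (r₁ + r₂)/2 = 6.265×10^5 km.
By Kepler's third law the transfer-orbit period is T = 2π√(a_t³/μ), so t = T/2 = 1.384×10^5 s.
Converting: 1.384×10^5 s ÷ 3600 s/hour = 38.4 hours.

t = 38.4 hours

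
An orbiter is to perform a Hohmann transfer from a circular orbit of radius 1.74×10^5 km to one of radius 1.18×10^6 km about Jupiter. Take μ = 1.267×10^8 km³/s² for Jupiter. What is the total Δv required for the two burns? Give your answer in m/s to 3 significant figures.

Transfer-ellipse semi-major axis a_t = (r₁ + r₂)/2 = (1.740×10^5 + 1.180×10^6)/2 = 6.770×10^5 km.
Circular speed at r₁: v₁ = √(μ/r₁) = √(1.267×10^8/1.740×10^5) = 26.984 km/s.
Transfer-orbit speed at r₁ (vis-viva): v_p = √[μ(2/r₁ − 1/a_t)] = 35.625 km/s.
First burn Δv₁ = |v_p − v₁| = 8.641 km/s.
Circular speed at r₂: v₂ = √(μ/r₂) = 10.362 km/s.
Transfer-orbit speed at r₂: v_a = √[μ(2/r₂ − 1/a_t)] = 5.2532 km/s.
Second burn Δv₂ = |v₂ − v_a| = 5.109 km/s.
Δv = Δv₁ + Δv₂ = 8.641 + 5.109 = 13.75 km/s.

Δv = 13700 m/s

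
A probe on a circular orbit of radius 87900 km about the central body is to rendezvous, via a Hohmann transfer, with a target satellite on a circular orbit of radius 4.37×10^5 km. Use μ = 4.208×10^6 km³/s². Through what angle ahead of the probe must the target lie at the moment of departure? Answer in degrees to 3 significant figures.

φ = 96.2°

Semi-major axis of the transfer orbit: a_t = (87900 + 4.370×10^5)/2 = 2.6245×10^5 km.
The half-period of the transfer ellipse is t = π√(a_t³/μ) = 2.05912×10^5 s.
Target angular speed ω₂ = √(μ/r₂³) = 7.10094×10^-6 rad/s.
Angle swept by the target during transfer: ω₂·t = 1.4622 rad = 83.78°.
Arrival is 180° from departure on the ellipse, so φ = 180° − 83.78° = 96.2°.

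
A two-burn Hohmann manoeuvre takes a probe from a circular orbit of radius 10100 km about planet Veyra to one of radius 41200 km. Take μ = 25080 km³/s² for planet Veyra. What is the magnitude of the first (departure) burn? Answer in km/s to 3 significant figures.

Semi-major axis of the transfer orbit: a_t = (10100 + 41200)/2 = 25650 km.
Circular speed at r = 10100 km: v_c = √(μ/r) = 1.5758 km/s.
Transfer-orbit speed at the same r (vis-viva, a = a_t): v_t = √[μ(2/r − 1/a_t)] = 1.9971 km/s.
Δv₁ = |v_t − v_c| = |1.9971 − 1.5758| = 0.4213 km/s.

Δv₁ = 0.421 km/s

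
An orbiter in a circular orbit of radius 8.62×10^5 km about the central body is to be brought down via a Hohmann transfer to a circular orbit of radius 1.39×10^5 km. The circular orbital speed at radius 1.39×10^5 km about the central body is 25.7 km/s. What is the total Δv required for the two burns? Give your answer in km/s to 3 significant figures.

From the circular-orbit relation v² = μ/r at r = 1.39×10^5 km: μ = v²r = (25.7)² × 1.39×10^5 = 9.18081×10^7 km³/s².
Transfer-ellipse semi-major axis a_t = (r₁ + r₂)/2 = (8.620×10^5 + 1.390×10^5)/2 = 5.005×10^5 km.
Circular speed at r₁: v₁ = √(μ/r₁) = √(9.18081×10^7/8.620×10^5) = 10.3202 km/s.
Transfer-orbit speed at r₁ (v² = μ(2/r − 1/a)): v_a = √[μ(2/r₁ − 1/a_t)] = 5.43866 km/s.
First burn Δv₁ = |v_a − v₁| = 4.882 km/s.
Circular speed at r₂: v₂ = √(μ/r₂) = 25.700 km/s.
Transfer-orbit speed at r₂: v_p = √[μ(2/r₂ − 1/a_t)] = 33.728 km/s.
Second burn Δv₂ = |v₂ − v_p| = 8.028 km/s.
Total Δv = Δv₁ + Δv₂ = 12.91 km/s.

Δv = 12.9 km/s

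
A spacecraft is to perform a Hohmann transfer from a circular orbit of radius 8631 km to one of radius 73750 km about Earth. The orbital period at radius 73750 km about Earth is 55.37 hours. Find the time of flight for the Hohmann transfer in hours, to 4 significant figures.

t = 11.56 hours

From Kepler's third law T² = 4π²r³/μ at r = 73750 km, T = 55.37 hours = 55.37 × 3600 s = 1.99332×10^5 s: μ = 4π²r³/T² = 3.98558×10^5 km³/s².
Transfer-ellipse semi-major axis a_t = (r₁ + r₂)/2 = (8631 + 73750)/2 = 41190.5 km.
Transfer time t = π√(a_t³/μ) = π√((41190.5)³ / 3.98558×10^5) = 41600 s.
Converting: 41600 s ÷ 3600 s/hour = 11.56 hours.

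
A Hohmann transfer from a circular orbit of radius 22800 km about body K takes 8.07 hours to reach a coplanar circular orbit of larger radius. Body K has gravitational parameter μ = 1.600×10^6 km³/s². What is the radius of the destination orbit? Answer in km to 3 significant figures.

r₂ = 80300 km

Transfer time t = 8.07 hours = 29052 s, and t = π√(a_t³/μ).
So a_t = (μ t²/π²)^(1/3) = (1.600×10^6 × (29052)² / π²)^(1/3) = 51530 km.
Since a_t = (r₁ + r₂)/2, r₂ = 2a_t − r₁ = 2×51530 − 22800 = 80260 km.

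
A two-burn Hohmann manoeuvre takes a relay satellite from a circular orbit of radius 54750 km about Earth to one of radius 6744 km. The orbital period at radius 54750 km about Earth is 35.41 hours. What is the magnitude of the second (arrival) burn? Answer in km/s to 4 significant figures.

Δv₂ = 2.571 km/s

From Kepler's third law T² = 4π²r³/μ at r = 54750 km, T = 35.41 hours = 35.41 × 3600 s = 1.27476×10^5 s: μ = 4π²r³/T² = 3.98708×10^5 km³/s².
Transfer-ellipse semi-major axis a_t = (r₁ + r₂)/2 = (54750 + 6744)/2 = 30747 km.
On the circular orbit at r = 6744 km, v_c = √(μ/r) = 7.689 km/s.
Vis-viva on the transfer ellipse at r = 6744 km gives v_t = √[μ(2/r − 1/a_t)] = 10.26 km/s.
Δv₂ = |v_t − v_c| = |10.26 − 7.689| = 2.571 km/s.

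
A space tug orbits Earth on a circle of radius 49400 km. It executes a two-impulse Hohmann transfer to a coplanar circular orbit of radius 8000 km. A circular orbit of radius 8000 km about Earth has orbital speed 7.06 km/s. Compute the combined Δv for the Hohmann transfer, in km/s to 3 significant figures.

Δv = 3.54 km/s

From the circular-orbit relation v² = μ/r at r = 8000 km: μ = v²r = (7.06)² × 8000 = 3.98749×10^5 km³/s².
The Hohmann ellipse has a_t = (r₁ + r₂)/2 = 28700 km.
At r₁ the circular-orbit speed is v₁ = √(μ/r₁) = 2.8411 km/s.
Transfer-orbit speed at r₁ (vis-viva equation): v_a = √[μ(2/r₁ − 1/a_t)] = 1.5000 km/s.
First burn Δv₁ = |v_a − v₁| = 1.3411 km/s.
At r₂, v₂ = √(μ/r₂) = 7.0600 km/s.
Transfer-orbit speed at r₂: v_p = √[μ(2/r₂ − 1/a_t)] = 9.2625 km/s.
Second burn Δv₂ = |v₂ − v_p| = 2.2025 km/s.
Δv = Δv₁ + Δv₂ = 1.3411 + 2.2025 = 3.544 km/s.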